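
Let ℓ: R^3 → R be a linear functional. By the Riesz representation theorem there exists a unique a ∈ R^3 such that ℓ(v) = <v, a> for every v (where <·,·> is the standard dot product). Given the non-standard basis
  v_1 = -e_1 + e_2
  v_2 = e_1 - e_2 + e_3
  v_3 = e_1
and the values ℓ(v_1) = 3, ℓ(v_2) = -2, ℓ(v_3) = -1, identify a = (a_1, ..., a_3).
a = (-1, 2, 1)

Write a = (a_1, ..., a_3) in the standard basis. For each basis vector v_i, ℓ(v_i) = <v_i, a> is a linear equation in the a_j's. Collect the n equations into a matrix system V a = ℓ, where row i of V is v_i (expressed in the standard basis). Since V is invertible (lower-triangular with 1s on the diagonal, up to permutation), solve by back-substitution:
  V =
[[-1, 1, 0],
 [1, -1, 1],
 [1, 0, 0]]
  V a = (3, -2, -1)
Solving gives a = (-1, 2, 1).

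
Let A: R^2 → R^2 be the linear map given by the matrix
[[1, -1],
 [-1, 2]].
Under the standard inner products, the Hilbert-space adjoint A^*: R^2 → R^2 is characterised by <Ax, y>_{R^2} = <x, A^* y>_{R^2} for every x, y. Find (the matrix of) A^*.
A^* = A^T =
[[1, -1],
 [-1, 2]]

For real matrices with standard dot products, the defining identity <Ax, y> = <x, A^* y> gives (Ax)^T y = x^T (A^*) y, i.e. x^T A^T y = x^T (A^*) y. Since this holds for all x, y, we must have A^* = A^T. Therefore
A^* =
[[1, -1],
 [-1, 2]].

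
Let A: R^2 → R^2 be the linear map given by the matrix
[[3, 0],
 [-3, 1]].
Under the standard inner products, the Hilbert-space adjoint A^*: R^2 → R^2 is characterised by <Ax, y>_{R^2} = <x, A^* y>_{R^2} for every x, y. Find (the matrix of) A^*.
A^* = A^T =
[[3, -3],
 [0, 1]]

For real matrices with standard dot products, the defining identity <Ax, y> = <x, A^* y> gives (Ax)^T y = x^T (A^*) y, i.e. x^T A^T y = x^T (A^*) y. Since this holds for all x, y, we must have A^* = A^T. Therefore
A^* =
[[3, -3],
 [0, 1]].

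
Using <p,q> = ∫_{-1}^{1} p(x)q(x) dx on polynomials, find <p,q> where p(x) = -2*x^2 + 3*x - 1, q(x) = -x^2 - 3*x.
<p,q> = -68/15

Expand the product: p(x)·q(x) = 2*x^4 + 3*x^3 - 8*x^2 + 3*x.
∫_{-1}^{1} of each monomial x^k gives [2/(k+1) if k even, 0 if k odd]. Integrating term-by-term (or equivalently evaluating the antiderivative F(x) = 2*x^5/5 + 3*x^4/4 - 8*x^3/3 + 3*x^2/2 at the endpoints):
  F(1) − F(−1) = -1/60 − (271/60) = -68/15.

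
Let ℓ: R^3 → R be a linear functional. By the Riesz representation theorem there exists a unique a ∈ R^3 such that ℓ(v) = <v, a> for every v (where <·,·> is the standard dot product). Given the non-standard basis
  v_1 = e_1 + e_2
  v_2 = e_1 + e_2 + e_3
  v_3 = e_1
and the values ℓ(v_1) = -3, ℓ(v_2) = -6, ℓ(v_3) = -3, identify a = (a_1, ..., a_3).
a = (-3, 0, -3)

Write a = (a_1, ..., a_3) in the standard basis. For each basis vector v_i, ℓ(v_i) = <v_i, a> is a linear equation in the a_j's. Collect the n equations into a matrix system V a = ℓ, where row i of V is v_i (expressed in the standard basis). Since V is invertible (lower-triangular with 1s on the diagonal, up to permutation), solve by back-substitution:
  V =
[[1, 1, 0],
 [1, 1, 1],
 [1, 0, 0]]
  V a = (-3, -6, -3)
Solving gives a = (-3, 0, -3).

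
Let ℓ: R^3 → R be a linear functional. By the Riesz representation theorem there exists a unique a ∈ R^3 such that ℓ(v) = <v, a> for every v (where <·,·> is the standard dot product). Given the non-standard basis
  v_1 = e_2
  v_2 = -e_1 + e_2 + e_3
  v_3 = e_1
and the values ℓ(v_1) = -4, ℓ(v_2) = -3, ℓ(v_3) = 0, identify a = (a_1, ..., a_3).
a = (0, -4, 1)

Write a = (a_1, ..., a_3) in the standard basis. For each basis vector v_i, ℓ(v_i) = <v_i, a> is a linear equation in the a_j's. Collect the n equations into a matrix system V a = ℓ, where row i of V is v_i (expressed in the standard basis). Since V is invertible (lower-triangular with 1s on the diagonal, up to permutation), solve by back-substitution:
  V =
[[0, 1, 0],
 [-1, 1, 1],
 [1, 0, 0]]
  V a = (-4, -3, 0)
Solving gives a = (0, -4, 1).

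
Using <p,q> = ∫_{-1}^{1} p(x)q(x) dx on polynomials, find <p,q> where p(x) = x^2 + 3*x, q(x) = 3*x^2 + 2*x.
<p,q> = 26/5

Expand the product: p(x)·q(x) = 3*x^4 + 11*x^3 + 6*x^2.
∫_{-1}^{1} of each monomial x^k gives [2/(k+1) if k even, 0 if k odd]. Integrating term-by-term (or equivalently evaluating the antiderivative F(x) = 3*x^5/5 + 11*x^4/4 + 2*x^3 at the endpoints):
  F(1) − F(−1) = 107/20 − (3/20) = 26/5.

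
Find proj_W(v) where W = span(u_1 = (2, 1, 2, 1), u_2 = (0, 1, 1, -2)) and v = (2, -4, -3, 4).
proj_W(v) = (6/59, -145/59, -142/59, 299/59)

Set up U = [u_1 | ... | u_2] ∈ R^(4×2). The projector onto W = col(U) is P = U (U^T U)^(-1) U^T.
Compute U^T U =
  [10, 1]
  [1, 6],
and U^T v = (-2, -15).
Solve U^T U · c = U^T v for the coefficients: c = (3/59, -148/59). The projection is proj_W(v) = U c.
Check: (v - proj_W(v)) · u_1 = 0  (should be 0).
Check: (v - proj_W(v)) · u_2 = 0  (should be 0).
Result: proj_W(v) = (6/59, -145/59, -142/59, 299/59).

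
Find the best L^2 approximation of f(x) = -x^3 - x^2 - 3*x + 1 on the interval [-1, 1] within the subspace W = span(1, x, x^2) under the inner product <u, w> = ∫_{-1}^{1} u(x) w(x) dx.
g(x) = -x^2 - 18*x/5 + 1

The best approximation g ∈ W is the orthogonal projection of f onto W. Writing g = a_0 + a_1 x + a_2 x^2, the coefficients solve the normal equations G · a = b where
  G_{ij} = <φ_i, φ_j> and b_i = <f, φ_i>, with φ_0 = 1, φ_1 = x, φ_2 = x^2.
G =
  [2, 0, 2/3]
  [0, 2/3, 0]
  [2/3, 0, 2/5],
b = (4/3, -12/5, 4/15).
Solving gives a_0 = 1, a_1 = -18/5, a_2 = -1, so
  g(x) = -x^2 - 18*x/5 + 1.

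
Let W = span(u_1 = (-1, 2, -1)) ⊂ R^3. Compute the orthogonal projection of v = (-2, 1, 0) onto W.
proj_W(v) = (-2/3, 4/3, -2/3)

Set up U = [u_1 | ... | u_1] ∈ R^(3×1). The projector onto W = col(U) is P = U (U^T U)^(-1) U^T.
Compute U^T U =
  [6],
and U^T v = (4).
Solve U^T U · c = U^T v for the coefficients: c = (2/3). The projection is proj_W(v) = U c.
Check: (v - proj_W(v)) · u_1 = 0  (should be 0).
Result: proj_W(v) = (-2/3, 4/3, -2/3).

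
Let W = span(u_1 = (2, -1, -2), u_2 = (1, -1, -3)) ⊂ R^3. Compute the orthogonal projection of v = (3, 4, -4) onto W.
proj_W(v) = (31/18, -10/9, -49/18)

Set up U = [u_1 | ... | u_2] ∈ R^(3×2). The projector onto W = col(U) is P = U (U^T U)^(-1) U^T.
Compute U^T U =
  [9, 9]
  [9, 11],
and U^T v = (10, 11).
Solve U^T U · c = U^T v for the coefficients: c = (11/18, 1/2). The projection is proj_W(v) = U c.
Check: (v - proj_W(v)) · u_1 = 0  (should be 0).
Check: (v - proj_W(v)) · u_2 = 0  (should be 0).
Result: proj_W(v) = (31/18, -10/9, -49/18).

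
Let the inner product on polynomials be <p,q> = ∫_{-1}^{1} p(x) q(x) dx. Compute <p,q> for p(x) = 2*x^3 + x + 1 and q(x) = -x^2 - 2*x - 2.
<p,q> = -38/5

Expand the product: p(x)·q(x) = -2*x^5 - 4*x^4 - 5*x^3 - 3*x^2 - 4*x - 2.
∫_{-1}^{1} of each monomial x^k gives [2/(k+1) if k even, 0 if k odd]. Integrating term-by-term (or equivalently evaluating the antiderivative F(x) = -x^6/3 - 4*x^5/5 - 5*x^4/4 - x^3 - 2*x^2 - 2*x at the endpoints):
  F(1) − F(−1) = -443/60 − (13/60) = -38/5.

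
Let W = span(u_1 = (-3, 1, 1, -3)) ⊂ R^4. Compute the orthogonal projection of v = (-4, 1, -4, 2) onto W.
proj_W(v) = (-9/20, 3/20, 3/20, -9/20)

Set up U = [u_1 | ... | u_1] ∈ R^(4×1). The projector onto W = col(U) is P = U (U^T U)^(-1) U^T.
Compute U^T U =
  [20],
and U^T v = (3).
Solve U^T U · c = U^T v for the coefficients: c = (3/20). The projection is proj_W(v) = U c.
Check: (v - proj_W(v)) · u_1 = 0  (should be 0).
Result: proj_W(v) = (-9/20, 3/20, 3/20, -9/20).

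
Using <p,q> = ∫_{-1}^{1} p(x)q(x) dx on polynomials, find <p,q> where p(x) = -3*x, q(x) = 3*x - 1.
<p,q> = -6

Expand the product: p(x)·q(x) = -9*x^2 + 3*x.
∫_{-1}^{1} of each monomial x^k gives [2/(k+1) if k even, 0 if k odd]. Integrating term-by-term (or equivalently evaluating the antiderivative F(x) = -3*x^3 + 3*x^2/2 at the endpoints):
  F(1) − F(−1) = -3/2 − (9/2) = -6.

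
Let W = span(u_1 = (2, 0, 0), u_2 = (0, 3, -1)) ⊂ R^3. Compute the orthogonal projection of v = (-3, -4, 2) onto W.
proj_W(v) = (-3, -21/5, 7/5)

Set up U = [u_1 | ... | u_2] ∈ R^(3×2). The projector onto W = col(U) is P = U (U^T U)^(-1) U^T.
Compute U^T U =
  [4, 0]
  [0, 10],
and U^T v = (-6, -14).
Solve U^T U · c = U^T v for the coefficients: c = (-3/2, -7/5). The projection is proj_W(v) = U c.
Check: (v - proj_W(v)) · u_1 = 0  (should be 0).
Check: (v - proj_W(v)) · u_2 = 0  (should be 0).
Result: proj_W(v) = (-3, -21/5, 7/5).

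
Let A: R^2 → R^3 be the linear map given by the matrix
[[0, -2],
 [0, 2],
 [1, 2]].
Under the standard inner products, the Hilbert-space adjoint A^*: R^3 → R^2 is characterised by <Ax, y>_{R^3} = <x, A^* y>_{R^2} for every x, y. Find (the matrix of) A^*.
A^* = A^T =
[[0, 0, 1],
 [-2, 2, 2]]

For real matrices with standard dot products, the defining identity <Ax, y> = <x, A^* y> gives (Ax)^T y = x^T (A^*) y, i.e. x^T A^T y = x^T (A^*) y. Since this holds for all x, y, we must have A^* = A^T. Therefore
A^* =
[[0, 0, 1],
 [-2, 2, 2]].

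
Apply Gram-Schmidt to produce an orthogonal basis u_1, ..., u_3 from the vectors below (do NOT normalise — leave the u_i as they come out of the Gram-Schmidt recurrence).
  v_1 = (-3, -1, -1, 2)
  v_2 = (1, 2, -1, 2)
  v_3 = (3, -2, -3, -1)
Orthogonal basis:
  u_1 = (-3, -1, -1, 2)
  u_2 = (1, 2, -1, 2)
  u_3 = (9/5, -12/5, -17/5, -1/5)

Apply the Gram-Schmidt recurrence
  u_1 = v_1
  u_i = v_i − Σ_{j<i} ((v_i · u_j) / (u_j · u_j)) · u_j.

Step by step this gives:
  u_1 = (-3, -1, -1, 2)
  u_2 = (1, 2, -1, 2)
  u_3 = (9/5, -12/5, -17/5, -1/5)

Orthogonality check:
  u_2 · u_1 = 0 (should be 0)
  u_3 · u_1 = 0 (should be 0)
  u_3 · u_2 = 0 (should be 0)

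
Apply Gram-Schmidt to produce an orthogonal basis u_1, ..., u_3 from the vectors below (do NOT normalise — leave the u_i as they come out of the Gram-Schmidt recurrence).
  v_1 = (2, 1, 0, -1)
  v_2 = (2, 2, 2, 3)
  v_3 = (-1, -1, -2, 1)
Orthogonal basis:
  u_1 = (2, 1, 0, -1)
  u_2 = (1, 3/2, 2, 7/2)
  u_3 = (19/39, -4/39, -22/13, 34/39)

Apply the Gram-Schmidt recurrence
  u_1 = v_1
  u_i = v_i − Σ_{j<i} ((v_i · u_j) / (u_j · u_j)) · u_j.

Step by step this gives:
  u_1 = (2, 1, 0, -1)
  u_2 = (1, 3/2, 2, 7/2)
  u_3 = (19/39, -4/39, -22/13, 34/39)

Orthogonality check:
  u_2 · u_1 = 0 (should be 0)
  u_3 · u_1 = 0 (should be 0)
  u_3 · u_2 = 0 (should be 0)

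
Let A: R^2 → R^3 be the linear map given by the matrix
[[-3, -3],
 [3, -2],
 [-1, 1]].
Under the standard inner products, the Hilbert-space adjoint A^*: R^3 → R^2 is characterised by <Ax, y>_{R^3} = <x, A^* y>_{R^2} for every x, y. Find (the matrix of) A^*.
A^* = A^T =
[[-3, 3, -1],
 [-3, -2, 1]]

For real matrices with standard dot products, the defining identity <Ax, y> = <x, A^* y> gives (Ax)^T y = x^T (A^*) y, i.e. x^T A^T y = x^T (A^*) y. Since this holds for all x, y, we must have A^* = A^T. Therefore
A^* =
[[-3, 3, -1],
 [-3, -2, 1]].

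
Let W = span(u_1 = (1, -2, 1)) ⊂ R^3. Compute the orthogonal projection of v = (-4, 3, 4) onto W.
proj_W(v) = (-1, 2, -1)

Set up U = [u_1 | ... | u_1] ∈ R^(3×1). The projector onto W = col(U) is P = U (U^T U)^(-1) U^T.
Compute U^T U =
  [6],
and U^T v = (-6).
Solve U^T U · c = U^T v for the coefficients: c = (-1). The projection is proj_W(v) = U c.
Check: (v - proj_W(v)) · u_1 = 0  (should be 0).
Result: proj_W(v) = (-1, 2, -1).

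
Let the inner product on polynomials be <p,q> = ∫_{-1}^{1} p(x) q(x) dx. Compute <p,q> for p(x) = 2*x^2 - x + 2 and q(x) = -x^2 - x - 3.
<p,q> = -262/15

Expand the product: p(x)·q(x) = -2*x^4 - x^3 - 7*x^2 + x - 6.
∫_{-1}^{1} of each monomial x^k gives [2/(k+1) if k even, 0 if k odd]. Integrating term-by-term (or equivalently evaluating the antiderivative F(x) = -2*x^5/5 - x^4/4 - 7*x^3/3 + x^2/2 - 6*x at the endpoints):
  F(1) − F(−1) = -509/60 − (539/60) = -262/15.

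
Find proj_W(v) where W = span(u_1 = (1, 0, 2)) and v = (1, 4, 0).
proj_W(v) = (1/5, 0, 2/5)

Set up U = [u_1 | ... | u_1] ∈ R^(3×1). The projector onto W = col(U) is P = U (U^T U)^(-1) U^T.
Compute U^T U =
  [5],
and U^T v = (1).
Solve U^T U · c = U^T v for the coefficients: c = (1/5). The projection is proj_W(v) = U c.
Check: (v - proj_W(v)) · u_1 = 0  (should be 0).
Result: proj_W(v) = (1/5, 0, 2/5).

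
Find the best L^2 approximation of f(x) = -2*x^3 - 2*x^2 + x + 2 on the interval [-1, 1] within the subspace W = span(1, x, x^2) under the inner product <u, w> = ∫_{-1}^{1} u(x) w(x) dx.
g(x) = -2*x^2 - x/5 + 2

The best approximation g ∈ W is the orthogonal projection of f onto W. Writing g = a_0 + a_1 x + a_2 x^2, the coefficients solve the normal equations G · a = b where
  G_{ij} = <φ_i, φ_j> and b_i = <f, φ_i>, with φ_0 = 1, φ_1 = x, φ_2 = x^2.
G =
  [2, 0, 2/3]
  [0, 2/3, 0]
  [2/3, 0, 2/5],
b = (8/3, -2/15, 8/15).
Solving gives a_0 = 2, a_1 = -1/5, a_2 = -2, so
  g(x) = -2*x^2 - x/5 + 2.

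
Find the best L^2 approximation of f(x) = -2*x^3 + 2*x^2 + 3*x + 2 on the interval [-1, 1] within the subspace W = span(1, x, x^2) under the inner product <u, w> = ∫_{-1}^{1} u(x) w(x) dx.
g(x) = 2*x^2 + 9*x/5 + 2

The best approximation g ∈ W is the orthogonal projection of f onto W. Writing g = a_0 + a_1 x + a_2 x^2, the coefficients solve the normal equations G · a = b where
  G_{ij} = <φ_i, φ_j> and b_i = <f, φ_i>, with φ_0 = 1, φ_1 = x, φ_2 = x^2.
G =
  [2, 0, 2/3]
  [0, 2/3, 0]
  [2/3, 0, 2/5],
b = (16/3, 6/5, 32/15).
Solving gives a_0 = 2, a_1 = 9/5, a_2 = 2, so
  g(x) = 2*x^2 + 9*x/5 + 2.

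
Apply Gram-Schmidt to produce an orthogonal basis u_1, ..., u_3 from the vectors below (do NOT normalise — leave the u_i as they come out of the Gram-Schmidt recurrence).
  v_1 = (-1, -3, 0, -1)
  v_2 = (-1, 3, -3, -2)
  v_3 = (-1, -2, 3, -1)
Orthogonal basis:
  u_1 = (-1, -3, 0, -1)
  u_2 = (-17/11, 15/11, -3, -28/11)
  u_3 = (-27/31, 22/31, 57/31, -39/31)

Apply the Gram-Schmidt recurrence
  u_1 = v_1
  u_i = v_i − Σ_{j<i} ((v_i · u_j) / (u_j · u_j)) · u_j.

Step by step this gives:
  u_1 = (-1, -3, 0, -1)
  u_2 = (-17/11, 15/11, -3, -28/11)
  u_3 = (-27/31, 22/31, 57/31, -39/31)

Orthogonality check:
  u_2 · u_1 = 0 (should be 0)
  u_3 · u_1 = 0 (should be 0)
  u_3 · u_2 = 0 (should be 0)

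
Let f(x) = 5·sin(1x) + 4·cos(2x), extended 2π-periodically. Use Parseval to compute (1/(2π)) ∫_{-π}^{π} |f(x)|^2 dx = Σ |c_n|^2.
Σ |c_n|^2 = 41/2

Expand |f|^2 and use orthogonality of {sin(nx), cos(mx)} on [-π, π]:
  ∫_{-π}^{π} sin(nx)^2 dx = π, ∫ cos(mx)^2 dx = π, and cross terms integrate to 0.
So ∫_{-π}^{π} f(x)^2 dx = 5^2 · π + 4^2 · π = (25 + 16)π.
Divide by 2π: (25 + 16)/2 = 41/2.
By Parseval, this equals Σ |c_n|^2.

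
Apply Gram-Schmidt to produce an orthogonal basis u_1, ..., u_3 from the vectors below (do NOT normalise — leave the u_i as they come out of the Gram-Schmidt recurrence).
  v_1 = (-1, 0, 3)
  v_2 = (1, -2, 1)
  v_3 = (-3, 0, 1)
Orthogonal basis:
  u_1 = (-1, 0, 3)
  u_2 = (6/5, -2, 2/5)
  u_3 = (-12/7, -8/7, -4/7)

Apply the Gram-Schmidt recurrence
  u_1 = v_1
  u_i = v_i − Σ_{j<i} ((v_i · u_j) / (u_j · u_j)) · u_j.

Step by step this gives:
  u_1 = (-1, 0, 3)
  u_2 = (6/5, -2, 2/5)
  u_3 = (-12/7, -8/7, -4/7)

Orthogonality check:
  u_2 · u_1 = 0 (should be 0)
  u_3 · u_1 = 0 (should be 0)
  u_3 · u_2 = 0 (should be 0)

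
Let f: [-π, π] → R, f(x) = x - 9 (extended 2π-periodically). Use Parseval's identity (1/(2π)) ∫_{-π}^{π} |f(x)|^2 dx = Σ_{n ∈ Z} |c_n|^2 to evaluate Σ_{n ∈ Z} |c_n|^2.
Σ |c_n|^2 = π^2/3 + 81

Expand and integrate term by term over [-π, π]:
  ∫ (x)^2 dx = 1·(2π^3/3); ∫ 2·1·(-9)·x dx = 0 (odd integrand); ∫ (-9)^2 dx = 81·2π.
So (1/(2π)) ∫_{-π}^{π} (x - 9)^2 dx = 1π^2/3 + 81 = π^2/3 + 81.
Parseval ⇒ Σ |c_n|^2 = π^2/3 + 81.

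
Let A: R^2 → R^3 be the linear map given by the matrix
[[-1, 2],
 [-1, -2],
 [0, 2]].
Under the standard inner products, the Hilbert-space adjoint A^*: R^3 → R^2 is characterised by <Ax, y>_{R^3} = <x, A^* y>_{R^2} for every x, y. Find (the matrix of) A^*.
A^* = A^T =
[[-1, -1, 0],
 [2, -2, 2]]

For real matrices with standard dot products, the defining identity <Ax, y> = <x, A^* y> gives (Ax)^T y = x^T (A^*) y, i.e. x^T A^T y = x^T (A^*) y. Since this holds for all x, y, we must have A^* = A^T. Therefore
A^* =
[[-1, -1, 0],
 [2, -2, 2]].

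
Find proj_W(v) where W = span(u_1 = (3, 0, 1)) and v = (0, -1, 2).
proj_W(v) = (3/5, 0, 1/5)

Set up U = [u_1 | ... | u_1] ∈ R^(3×1). The projector onto W = col(U) is P = U (U^T U)^(-1) U^T.
Compute U^T U =
  [10],
and U^T v = (2).
Solve U^T U · c = U^T v for the coefficients: c = (1/5). The projection is proj_W(v) = U c.
Check: (v - proj_W(v)) · u_1 = 0  (should be 0).
Result: proj_W(v) = (3/5, 0, 1/5).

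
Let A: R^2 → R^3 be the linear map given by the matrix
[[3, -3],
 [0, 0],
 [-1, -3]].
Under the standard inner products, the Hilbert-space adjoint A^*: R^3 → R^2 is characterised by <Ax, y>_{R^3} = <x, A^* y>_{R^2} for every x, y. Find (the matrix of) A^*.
A^* = A^T =
[[3, 0, -1],
 [-3, 0, -3]]

For real matrices with standard dot products, the defining identity <Ax, y> = <x, A^* y> gives (Ax)^T y = x^T (A^*) y, i.e. x^T A^T y = x^T (A^*) y. Since this holds for all x, y, we must have A^* = A^T. Therefore
A^* =
[[3, 0, -1],
 [-3, 0, -3]].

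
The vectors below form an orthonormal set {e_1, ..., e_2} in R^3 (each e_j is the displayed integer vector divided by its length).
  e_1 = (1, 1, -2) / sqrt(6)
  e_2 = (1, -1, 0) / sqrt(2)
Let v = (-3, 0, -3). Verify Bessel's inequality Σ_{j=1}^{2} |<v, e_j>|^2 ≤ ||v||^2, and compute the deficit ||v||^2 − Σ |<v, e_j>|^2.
Σ |<v, e_j>|^2 = 6; ||v||^2 = 18; deficit = 12

Write each e_j = u_j / sqrt(<u_j, u_j>) where u_j is the displayed integer vector. Then <v, e_j> = <v, u_j> / sqrt(<u_j, u_j>), so |<v, e_j>|^2 = <v, u_j>^2 / <u_j, u_j>.
Coefficients: <v, e_1> = 3/sqrt(6), <v, e_2> = -3/sqrt(2).
Square and sum: Σ |<v, e_j>|^2 = 6.
Compute ||v||^2 = v·v = 18.
Deficit = 18 − 6 = 12 ≥ 0, confirming Bessel's inequality. (The deficit equals ||v − Σ <v,e_j> e_j||^2, the squared distance from v to span{e_j}.)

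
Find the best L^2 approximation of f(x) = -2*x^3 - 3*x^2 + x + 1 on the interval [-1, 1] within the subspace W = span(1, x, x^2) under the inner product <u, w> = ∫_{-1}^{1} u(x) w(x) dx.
g(x) = -3*x^2 - x/5 + 1

The best approximation g ∈ W is the orthogonal projection of f onto W. Writing g = a_0 + a_1 x + a_2 x^2, the coefficients solve the normal equations G · a = b where
  G_{ij} = <φ_i, φ_j> and b_i = <f, φ_i>, with φ_0 = 1, φ_1 = x, φ_2 = x^2.
G =
  [2, 0, 2/3]
  [0, 2/3, 0]
  [2/3, 0, 2/5],
b = (0, -2/15, -8/15).
Solving gives a_0 = 1, a_1 = -1/5, a_2 = -3, so
  g(x) = -3*x^2 - x/5 + 1.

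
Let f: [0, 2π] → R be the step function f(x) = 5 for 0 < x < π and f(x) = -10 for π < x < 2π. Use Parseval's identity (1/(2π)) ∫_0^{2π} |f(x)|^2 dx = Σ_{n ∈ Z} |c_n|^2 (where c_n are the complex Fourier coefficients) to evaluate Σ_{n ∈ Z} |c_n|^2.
Σ |c_n|^2 = 125/2

Parseval equates the L^2 energy of f (normalised by 1/(2π)) with the ℓ^2 sum of its Fourier coefficients: (1/(2π)) ∫_0^{2π} |f|^2 = Σ |c_n|^2.
Compute the left side: (1/(2π)) [∫_0^π 5^2 dx + ∫_π^{2π} (-10)^2 dx] = (1/(2π)) · (25π + 100π) = (25 + 100)/2 = 125/2.
So Σ_{n ∈ Z} |c_n|^2 = 125/2.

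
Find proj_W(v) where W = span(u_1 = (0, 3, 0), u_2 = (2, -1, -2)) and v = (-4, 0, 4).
proj_W(v) = (-4, 0, 4)

Set up U = [u_1 | ... | u_2] ∈ R^(3×2). The projector onto W = col(U) is P = U (U^T U)^(-1) U^T.
Compute U^T U =
  [9, -3]
  [-3, 9],
and U^T v = (0, -16).
Solve U^T U · c = U^T v for the coefficients: c = (-2/3, -2). The projection is proj_W(v) = U c.
Check: (v - proj_W(v)) · u_1 = 0  (should be 0).
Check: (v - proj_W(v)) · u_2 = 0  (should be 0).
Result: proj_W(v) = (-4, 0, 4).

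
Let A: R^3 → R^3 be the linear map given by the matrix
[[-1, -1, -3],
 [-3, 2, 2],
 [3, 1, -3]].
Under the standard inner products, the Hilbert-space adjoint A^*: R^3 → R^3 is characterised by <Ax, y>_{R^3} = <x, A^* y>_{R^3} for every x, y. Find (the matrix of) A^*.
A^* = A^T =
[[-1, -3, 3],
 [-1, 2, 1],
 [-3, 2, -3]]

For real matrices with standard dot products, the defining identity <Ax, y> = <x, A^* y> gives (Ax)^T y = x^T (A^*) y, i.e. x^T A^T y = x^T (A^*) y. Since this holds for all x, y, we must have A^* = A^T. Therefore
A^* =
[[-1, -3, 3],
 [-1, 2, 1],
 [-3, 2, -3]].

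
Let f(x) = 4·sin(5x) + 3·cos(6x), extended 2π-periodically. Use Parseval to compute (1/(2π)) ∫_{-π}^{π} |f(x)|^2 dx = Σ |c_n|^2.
Σ |c_n|^2 = 25/2

Expand |f|^2 and use orthogonality of {sin(nx), cos(mx)} on [-π, π]:
  ∫_{-π}^{π} sin(nx)^2 dx = π, ∫ cos(mx)^2 dx = π, and cross terms integrate to 0.
So ∫_{-π}^{π} f(x)^2 dx = 4^2 · π + 3^2 · π = (16 + 9)π.
Divide by 2π: (16 + 9)/2 = 25/2.
By Parseval, this equals Σ |c_n|^2.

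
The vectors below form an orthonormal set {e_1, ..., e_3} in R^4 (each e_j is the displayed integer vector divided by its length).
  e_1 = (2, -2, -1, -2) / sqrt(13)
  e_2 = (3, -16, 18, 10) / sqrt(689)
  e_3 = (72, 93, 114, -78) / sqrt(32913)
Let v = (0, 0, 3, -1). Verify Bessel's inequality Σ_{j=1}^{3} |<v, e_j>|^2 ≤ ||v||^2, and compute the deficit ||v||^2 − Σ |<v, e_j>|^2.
Σ |<v, e_j>|^2 = 569/69; ||v||^2 = 10; deficit = 121/69

Write each e_j = u_j / sqrt(<u_j, u_j>) where u_j is the displayed integer vector. Then <v, e_j> = <v, u_j> / sqrt(<u_j, u_j>), so |<v, e_j>|^2 = <v, u_j>^2 / <u_j, u_j>.
Coefficients: <v, e_1> = -1/sqrt(13), <v, e_2> = 44/sqrt(689), <v, e_3> = 420/sqrt(32913).
Square and sum: Σ |<v, e_j>|^2 = 569/69.
Compute ||v||^2 = v·v = 10.
Deficit = 10 − 569/69 = 121/69 ≥ 0, confirming Bessel's inequality. (The deficit equals ||v − Σ <v,e_j> e_j||^2, the squared distance from v to span{e_j}.)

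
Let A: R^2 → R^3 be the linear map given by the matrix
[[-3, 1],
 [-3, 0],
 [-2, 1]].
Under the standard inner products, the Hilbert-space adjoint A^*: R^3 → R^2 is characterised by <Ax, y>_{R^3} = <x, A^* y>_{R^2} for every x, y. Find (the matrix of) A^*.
A^* = A^T =
[[-3, -3, -2],
 [1, 0, 1]]

For real matrices with standard dot products, the defining identity <Ax, y> = <x, A^* y> gives (Ax)^T y = x^T (A^*) y, i.e. x^T A^T y = x^T (A^*) y. Since this holds for all x, y, we must have A^* = A^T. Therefore
A^* =
[[-3, -3, -2],
 [1, 0, 1]].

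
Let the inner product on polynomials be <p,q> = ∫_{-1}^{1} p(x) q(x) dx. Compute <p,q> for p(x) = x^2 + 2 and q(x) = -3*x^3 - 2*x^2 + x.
<p,q> = -52/15

Expand the product: p(x)·q(x) = -3*x^5 - 2*x^4 - 5*x^3 - 4*x^2 + 2*x.
∫_{-1}^{1} of each monomial x^k gives [2/(k+1) if k even, 0 if k odd]. Integrating term-by-term (or equivalently evaluating the antiderivative F(x) = -x^6/2 - 2*x^5/5 - 5*x^4/4 - 4*x^3/3 + x^2 at the endpoints):
  F(1) − F(−1) = -149/60 − (59/60) = -52/15.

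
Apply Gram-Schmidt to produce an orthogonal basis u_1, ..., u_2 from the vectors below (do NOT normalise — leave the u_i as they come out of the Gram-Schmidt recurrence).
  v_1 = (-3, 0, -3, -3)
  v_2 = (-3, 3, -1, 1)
Orthogonal basis:
  u_1 = (-3, 0, -3, -3)
  u_2 = (-2, 3, 0, 2)

Apply the Gram-Schmidt recurrence
  u_1 = v_1
  u_i = v_i − Σ_{j<i} ((v_i · u_j) / (u_j · u_j)) · u_j.

Step by step this gives:
  u_1 = (-3, 0, -3, -3)
  u_2 = (-2, 3, 0, 2)

Orthogonality check:
  u_2 · u_1 = 0 (should be 0)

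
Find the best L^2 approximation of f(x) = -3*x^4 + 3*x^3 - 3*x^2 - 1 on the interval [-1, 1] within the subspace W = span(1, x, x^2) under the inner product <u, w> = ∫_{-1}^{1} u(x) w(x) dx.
g(x) = -39*x^2/7 + 9*x/5 - 26/35

The best approximation g ∈ W is the orthogonal projection of f onto W. Writing g = a_0 + a_1 x + a_2 x^2, the coefficients solve the normal equations G · a = b where
  G_{ij} = <φ_i, φ_j> and b_i = <f, φ_i>, with φ_0 = 1, φ_1 = x, φ_2 = x^2.
G =
  [2, 0, 2/3]
  [0, 2/3, 0]
  [2/3, 0, 2/5],
b = (-26/5, 6/5, -286/105).
Solving gives a_0 = -26/35, a_1 = 9/5, a_2 = -39/7, so
  g(x) = -39*x^2/7 + 9*x/5 - 26/35.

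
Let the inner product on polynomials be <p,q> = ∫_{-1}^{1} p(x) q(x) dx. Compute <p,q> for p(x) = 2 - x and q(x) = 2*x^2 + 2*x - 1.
<p,q> = -8/3

Expand the product: p(x)·q(x) = -2*x^3 + 2*x^2 + 5*x - 2.
∫_{-1}^{1} of each monomial x^k gives [2/(k+1) if k even, 0 if k odd]. Integrating term-by-term (or equivalently evaluating the antiderivative F(x) = -x^4/2 + 2*x^3/3 + 5*x^2/2 - 2*x at the endpoints):
  F(1) − F(−1) = 2/3 − (10/3) = -8/3.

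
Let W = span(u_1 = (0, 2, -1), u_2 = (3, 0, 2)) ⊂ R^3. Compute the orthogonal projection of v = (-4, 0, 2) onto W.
proj_W(v) = (-132/61, -84/61, -46/61)

Set up U = [u_1 | ... | u_2] ∈ R^(3×2). The projector onto W = col(U) is P = U (U^T U)^(-1) U^T.
Compute U^T U =
  [5, -2]
  [-2, 13],
and U^T v = (-2, -8).
Solve U^T U · c = U^T v for the coefficients: c = (-42/61, -44/61). The projection is proj_W(v) = U c.
Check: (v - proj_W(v)) · u_1 = 0  (should be 0).
Check: (v - proj_W(v)) · u_2 = 0  (should be 0).
Result: proj_W(v) = (-132/61, -84/61, -46/61).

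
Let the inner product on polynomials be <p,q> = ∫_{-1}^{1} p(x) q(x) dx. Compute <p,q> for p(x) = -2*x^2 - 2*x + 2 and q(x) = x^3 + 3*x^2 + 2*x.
<p,q> = -28/15

Expand the product: p(x)·q(x) = -2*x^5 - 8*x^4 - 8*x^3 + 2*x^2 + 4*x.
∫_{-1}^{1} of each monomial x^k gives [2/(k+1) if k even, 0 if k odd]. Integrating term-by-term (or equivalently evaluating the antiderivative F(x) = -x^6/3 - 8*x^5/5 - 2*x^4 + 2*x^3/3 + 2*x^2 at the endpoints):
  F(1) − F(−1) = -19/15 − (3/5) = -28/15.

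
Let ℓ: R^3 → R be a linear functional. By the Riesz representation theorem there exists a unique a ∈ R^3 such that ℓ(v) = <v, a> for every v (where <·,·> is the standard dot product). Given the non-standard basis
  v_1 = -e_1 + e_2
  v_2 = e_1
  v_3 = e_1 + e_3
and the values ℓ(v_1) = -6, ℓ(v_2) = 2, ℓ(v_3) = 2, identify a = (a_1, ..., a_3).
a = (2, -4, 0)

Write a = (a_1, ..., a_3) in the standard basis. For each basis vector v_i, ℓ(v_i) = <v_i, a> is a linear equation in the a_j's. Collect the n equations into a matrix system V a = ℓ, where row i of V is v_i (expressed in the standard basis). Since V is invertible (lower-triangular with 1s on the diagonal, up to permutation), solve by back-substitution:
  V =
[[-1, 1, 0],
 [1, 0, 0],
 [1, 0, 1]]
  V a = (-6, 2, 2)
Solving gives a = (2, -4, 0).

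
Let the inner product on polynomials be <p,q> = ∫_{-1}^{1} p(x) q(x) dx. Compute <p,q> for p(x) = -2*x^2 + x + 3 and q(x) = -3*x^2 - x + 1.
<p,q> = 2/5

Expand the product: p(x)·q(x) = 6*x^4 - x^3 - 12*x^2 - 2*x + 3.
∫_{-1}^{1} of each monomial x^k gives [2/(k+1) if k even, 0 if k odd]. Integrating term-by-term (or equivalently evaluating the antiderivative F(x) = 6*x^5/5 - x^4/4 - 4*x^3 - x^2 + 3*x at the endpoints):
  F(1) − F(−1) = -21/20 − (-29/20) = 2/5.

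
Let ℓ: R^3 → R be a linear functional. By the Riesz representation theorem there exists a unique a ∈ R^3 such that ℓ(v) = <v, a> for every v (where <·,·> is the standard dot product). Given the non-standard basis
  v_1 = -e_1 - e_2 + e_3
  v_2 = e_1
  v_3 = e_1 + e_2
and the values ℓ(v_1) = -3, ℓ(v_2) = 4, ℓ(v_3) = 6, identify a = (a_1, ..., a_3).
a = (4, 2, 3)

Write a = (a_1, ..., a_3) in the standard basis. For each basis vector v_i, ℓ(v_i) = <v_i, a> is a linear equation in the a_j's. Collect the n equations into a matrix system V a = ℓ, where row i of V is v_i (expressed in the standard basis). Since V is invertible (lower-triangular with 1s on the diagonal, up to permutation), solve by back-substitution:
  V =
[[-1, -1, 1],
 [1, 0, 0],
 [1, 1, 0]]
  V a = (-3, 4, 6)
Solving gives a = (4, 2, 3).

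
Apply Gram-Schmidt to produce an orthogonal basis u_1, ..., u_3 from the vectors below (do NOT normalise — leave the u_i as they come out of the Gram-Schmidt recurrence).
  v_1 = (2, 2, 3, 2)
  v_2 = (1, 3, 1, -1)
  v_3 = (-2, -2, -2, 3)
Orthogonal basis:
  u_1 = (2, 2, 3, 2)
  u_2 = (1/7, 15/7, -2/7, -13/7)
  u_3 = (-61/57, 73/57, -68/57, 30/19)

Apply the Gram-Schmidt recurrence
  u_1 = v_1
  u_i = v_i − Σ_{j<i} ((v_i · u_j) / (u_j · u_j)) · u_j.

Step by step this gives:
  u_1 = (2, 2, 3, 2)
  u_2 = (1/7, 15/7, -2/7, -13/7)
  u_3 = (-61/57, 73/57, -68/57, 30/19)

Orthogonality check:
  u_2 · u_1 = 0 (should be 0)
  u_3 · u_1 = 0 (should be 0)
  u_3 · u_2 = 0 (should be 0)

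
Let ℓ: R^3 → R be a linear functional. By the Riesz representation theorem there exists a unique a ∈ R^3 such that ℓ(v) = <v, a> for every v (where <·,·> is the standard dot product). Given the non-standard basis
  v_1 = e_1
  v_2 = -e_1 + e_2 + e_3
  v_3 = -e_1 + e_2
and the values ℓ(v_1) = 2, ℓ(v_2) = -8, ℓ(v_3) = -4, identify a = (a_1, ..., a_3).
a = (2, -2, -4)

Write a = (a_1, ..., a_3) in the standard basis. For each basis vector v_i, ℓ(v_i) = <v_i, a> is a linear equation in the a_j's. Collect the n equations into a matrix system V a = ℓ, where row i of V is v_i (expressed in the standard basis). Since V is invertible (lower-triangular with 1s on the diagonal, up to permutation), solve by back-substitution:
  V =
[[1, 0, 0],
 [-1, 1, 1],
 [-1, 1, 0]]
  V a = (2, -8, -4)
Solving gives a = (2, -2, -4).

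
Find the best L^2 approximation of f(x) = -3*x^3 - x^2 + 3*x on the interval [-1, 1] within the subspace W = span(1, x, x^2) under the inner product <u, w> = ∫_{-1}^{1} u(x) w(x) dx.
g(x) = -x^2 + 6*x/5

The best approximation g ∈ W is the orthogonal projection of f onto W. Writing g = a_0 + a_1 x + a_2 x^2, the coefficients solve the normal equations G · a = b where
  G_{ij} = <φ_i, φ_j> and b_i = <f, φ_i>, with φ_0 = 1, φ_1 = x, φ_2 = x^2.
G =
  [2, 0, 2/3]
  [0, 2/3, 0]
  [2/3, 0, 2/5],
b = (-2/3, 4/5, -2/5).
Solving gives a_0 = 0, a_1 = 6/5, a_2 = -1, so
  g(x) = -x^2 + 6*x/5.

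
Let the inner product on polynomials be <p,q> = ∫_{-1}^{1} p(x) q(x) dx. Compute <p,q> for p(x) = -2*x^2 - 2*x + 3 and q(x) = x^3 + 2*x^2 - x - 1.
<p,q> = -26/15

Expand the product: p(x)·q(x) = -2*x^5 - 6*x^4 + x^3 + 10*x^2 - x - 3.
∫_{-1}^{1} of each monomial x^k gives [2/(k+1) if k even, 0 if k odd]. Integrating term-by-term (or equivalently evaluating the antiderivative F(x) = -x^6/3 - 6*x^5/5 + x^4/4 + 10*x^3/3 - x^2/2 - 3*x at the endpoints):
  F(1) − F(−1) = -29/20 − (17/60) = -26/15.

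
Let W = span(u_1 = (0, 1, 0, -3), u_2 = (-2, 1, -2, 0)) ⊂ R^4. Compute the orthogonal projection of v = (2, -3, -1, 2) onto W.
proj_W(v) = (82/89, -117/89, 82/89, 228/89)

Set up U = [u_1 | ... | u_2] ∈ R^(4×2). The projector onto W = col(U) is P = U (U^T U)^(-1) U^T.
Compute U^T U =
  [10, 1]
  [1, 9],
and U^T v = (-9, -5).
Solve U^T U · c = U^T v for the coefficients: c = (-76/89, -41/89). The projection is proj_W(v) = U c.
Check: (v - proj_W(v)) · u_1 = 0  (should be 0).
Check: (v - proj_W(v)) · u_2 = 0  (should be 0).
Result: proj_W(v) = (82/89, -117/89, 82/89, 228/89).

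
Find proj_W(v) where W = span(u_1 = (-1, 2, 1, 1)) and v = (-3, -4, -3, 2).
proj_W(v) = (6/7, -12/7, -6/7, -6/7)

Set up U = [u_1 | ... | u_1] ∈ R^(4×1). The projector onto W = col(U) is P = U (U^T U)^(-1) U^T.
Compute U^T U =
  [7],
and U^T v = (-6).
Solve U^T U · c = U^T v for the coefficients: c = (-6/7). The projection is proj_W(v) = U c.
Check: (v - proj_W(v)) · u_1 = 0  (should be 0).
Result: proj_W(v) = (6/7, -12/7, -6/7, -6/7).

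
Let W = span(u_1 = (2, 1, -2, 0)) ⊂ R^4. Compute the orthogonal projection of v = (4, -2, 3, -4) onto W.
proj_W(v) = (0, 0, 0, 0)

Set up U = [u_1 | ... | u_1] ∈ R^(4×1). The projector onto W = col(U) is P = U (U^T U)^(-1) U^T.
Compute U^T U =
  [9],
and U^T v = (0).
Solve U^T U · c = U^T v for the coefficients: c = (0). The projection is proj_W(v) = U c.
Check: (v - proj_W(v)) · u_1 = 0  (should be 0).
Result: proj_W(v) = (0, 0, 0, 0).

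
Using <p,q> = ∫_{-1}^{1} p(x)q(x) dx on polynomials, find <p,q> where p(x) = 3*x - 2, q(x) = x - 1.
<p,q> = 6

Expand the product: p(x)·q(x) = 3*x^2 - 5*x + 2.
∫_{-1}^{1} of each monomial x^k gives [2/(k+1) if k even, 0 if k odd]. Integrating term-by-term (or equivalently evaluating the antiderivative F(x) = x^3 - 5*x^2/2 + 2*x at the endpoints):
  F(1) − F(−1) = 1/2 − (-11/2) = 6.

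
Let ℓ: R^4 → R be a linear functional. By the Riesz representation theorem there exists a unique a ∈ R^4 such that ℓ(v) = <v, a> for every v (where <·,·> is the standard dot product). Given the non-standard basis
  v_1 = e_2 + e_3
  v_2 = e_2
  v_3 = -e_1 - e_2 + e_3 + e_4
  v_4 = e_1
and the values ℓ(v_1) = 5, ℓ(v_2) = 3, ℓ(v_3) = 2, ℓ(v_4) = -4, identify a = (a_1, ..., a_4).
a = (-4, 3, 2, -1)

Write a = (a_1, ..., a_4) in the standard basis. For each basis vector v_i, ℓ(v_i) = <v_i, a> is a linear equation in the a_j's. Collect the n equations into a matrix system V a = ℓ, where row i of V is v_i (expressed in the standard basis). Since V is invertible (lower-triangular with 1s on the diagonal, up to permutation), solve by back-substitution:
  V =
[[0, 1, 1, 0],
 [0, 1, 0, 0],
 [-1, -1, 1, 1],
 [1, 0, 0, 0]]
  V a = (5, 3, 2, -4)
Solving gives a = (-4, 3, 2, -1).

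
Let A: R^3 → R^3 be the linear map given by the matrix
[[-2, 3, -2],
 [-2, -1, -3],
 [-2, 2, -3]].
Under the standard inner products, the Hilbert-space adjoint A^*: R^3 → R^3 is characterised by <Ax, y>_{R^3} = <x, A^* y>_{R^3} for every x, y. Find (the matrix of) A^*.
A^* = A^T =
[[-2, -2, -2],
 [3, -1, 2],
 [-2, -3, -3]]

For real matrices with standard dot products, the defining identity <Ax, y> = <x, A^* y> gives (Ax)^T y = x^T (A^*) y, i.e. x^T A^T y = x^T (A^*) y. Since this holds for all x, y, we must have A^* = A^T. Therefore
A^* =
[[-2, -2, -2],
 [3, -1, 2],
 [-2, -3, -3]].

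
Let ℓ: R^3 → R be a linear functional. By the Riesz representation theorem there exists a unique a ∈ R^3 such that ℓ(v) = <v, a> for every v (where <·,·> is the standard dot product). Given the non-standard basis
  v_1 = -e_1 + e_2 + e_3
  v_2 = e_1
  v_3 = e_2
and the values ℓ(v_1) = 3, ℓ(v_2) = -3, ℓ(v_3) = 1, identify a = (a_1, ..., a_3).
a = (-3, 1, -1)

Write a = (a_1, ..., a_3) in the standard basis. For each basis vector v_i, ℓ(v_i) = <v_i, a> is a linear equation in the a_j's. Collect the n equations into a matrix system V a = ℓ, where row i of V is v_i (expressed in the standard basis). Since V is invertible (lower-triangular with 1s on the diagonal, up to permutation), solve by back-substitution:
  V =
[[-1, 1, 1],
 [1, 0, 0],
 [0, 1, 0]]
  V a = (3, -3, 1)
Solving gives a = (-3, 1, -1).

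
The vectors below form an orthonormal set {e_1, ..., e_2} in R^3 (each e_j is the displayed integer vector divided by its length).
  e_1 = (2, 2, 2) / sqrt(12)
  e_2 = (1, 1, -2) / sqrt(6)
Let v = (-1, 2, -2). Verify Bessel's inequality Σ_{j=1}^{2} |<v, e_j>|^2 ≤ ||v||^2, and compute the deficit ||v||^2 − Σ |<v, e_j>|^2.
Σ |<v, e_j>|^2 = 9/2; ||v||^2 = 9; deficit = 9/2

Write each e_j = u_j / sqrt(<u_j, u_j>) where u_j is the displayed integer vector. Then <v, e_j> = <v, u_j> / sqrt(<u_j, u_j>), so |<v, e_j>|^2 = <v, u_j>^2 / <u_j, u_j>.
Coefficients: <v, e_1> = -2/sqrt(12), <v, e_2> = 5/sqrt(6).
Square and sum: Σ |<v, e_j>|^2 = 9/2.
Compute ||v||^2 = v·v = 9.
Deficit = 9 − 9/2 = 9/2 ≥ 0, confirming Bessel's inequality. (The deficit equals ||v − Σ <v,e_j> e_j||^2, the squared distance from v to span{e_j}.)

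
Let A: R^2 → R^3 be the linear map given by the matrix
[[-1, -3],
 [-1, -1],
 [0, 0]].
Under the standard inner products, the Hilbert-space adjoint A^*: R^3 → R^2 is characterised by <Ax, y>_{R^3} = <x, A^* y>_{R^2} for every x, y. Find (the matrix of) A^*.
A^* = A^T =
[[-1, -1, 0],
 [-3, -1, 0]]

For real matrices with standard dot products, the defining identity <Ax, y> = <x, A^* y> gives (Ax)^T y = x^T (A^*) y, i.e. x^T A^T y = x^T (A^*) y. Since this holds for all x, y, we must have A^* = A^T. Therefore
A^* =
[[-1, -1, 0],
 [-3, -1, 0]].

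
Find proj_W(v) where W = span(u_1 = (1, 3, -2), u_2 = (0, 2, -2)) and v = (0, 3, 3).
proj_W(v) = (2, 1, 1)

Set up U = [u_1 | ... | u_2] ∈ R^(3×2). The projector onto W = col(U) is P = U (U^T U)^(-1) U^T.
Compute U^T U =
  [14, 10]
  [10, 8],
and U^T v = (3, 0).
Solve U^T U · c = U^T v for the coefficients: c = (2, -5/2). The projection is proj_W(v) = U c.
Check: (v - proj_W(v)) · u_1 = 0  (should be 0).
Check: (v - proj_W(v)) · u_2 = 0  (should be 0).
Result: proj_W(v) = (2, 1, 1).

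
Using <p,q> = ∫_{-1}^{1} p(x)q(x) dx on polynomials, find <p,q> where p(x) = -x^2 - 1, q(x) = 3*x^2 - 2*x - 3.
<p,q> = 24/5

Expand the product: p(x)·q(x) = -3*x^4 + 2*x^3 + 2*x + 3.
∫_{-1}^{1} of each monomial x^k gives [2/(k+1) if k even, 0 if k odd]. Integrating term-by-term (or equivalently evaluating the antiderivative F(x) = -3*x^5/5 + x^4/2 + x^2 + 3*x at the endpoints):
  F(1) − F(−1) = 39/10 − (-9/10) = 24/5.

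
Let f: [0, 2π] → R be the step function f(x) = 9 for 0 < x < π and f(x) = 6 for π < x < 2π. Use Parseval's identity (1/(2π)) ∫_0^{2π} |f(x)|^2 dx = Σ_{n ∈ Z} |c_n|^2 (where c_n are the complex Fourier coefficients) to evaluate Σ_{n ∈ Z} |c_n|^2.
Σ |c_n|^2 = 117/2

Parseval equates the L^2 energy of f (normalised by 1/(2π)) with the ℓ^2 sum of its Fourier coefficients: (1/(2π)) ∫_0^{2π} |f|^2 = Σ |c_n|^2.
Compute the left side: (1/(2π)) [∫_0^π 9^2 dx + ∫_π^{2π} 6^2 dx] = (1/(2π)) · (81π + 36π) = (81 + 36)/2 = 117/2.
So Σ_{n ∈ Z} |c_n|^2 = 117/2.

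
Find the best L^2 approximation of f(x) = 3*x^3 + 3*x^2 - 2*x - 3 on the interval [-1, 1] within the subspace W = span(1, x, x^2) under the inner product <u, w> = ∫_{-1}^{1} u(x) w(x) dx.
g(x) = 3*x^2 - x/5 - 3

The best approximation g ∈ W is the orthogonal projection of f onto W. Writing g = a_0 + a_1 x + a_2 x^2, the coefficients solve the normal equations G · a = b where
  G_{ij} = <φ_i, φ_j> and b_i = <f, φ_i>, with φ_0 = 1, φ_1 = x, φ_2 = x^2.
G =
  [2, 0, 2/3]
  [0, 2/3, 0]
  [2/3, 0, 2/5],
b = (-4, -2/15, -4/5).
Solving gives a_0 = -3, a_1 = -1/5, a_2 = 3, so
  g(x) = 3*x^2 - x/5 - 3.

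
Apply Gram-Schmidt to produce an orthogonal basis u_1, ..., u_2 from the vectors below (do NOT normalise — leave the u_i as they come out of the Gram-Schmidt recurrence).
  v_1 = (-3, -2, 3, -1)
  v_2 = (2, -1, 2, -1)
Orthogonal basis:
  u_1 = (-3, -2, 3, -1)
  u_2 = (55/23, -17/23, 37/23, -20/23)

Apply the Gram-Schmidt recurrence
  u_1 = v_1
  u_i = v_i − Σ_{j<i} ((v_i · u_j) / (u_j · u_j)) · u_j.

Step by step this gives:
  u_1 = (-3, -2, 3, -1)
  u_2 = (55/23, -17/23, 37/23, -20/23)

Orthogonality check:
  u_2 · u_1 = 0 (should be 0)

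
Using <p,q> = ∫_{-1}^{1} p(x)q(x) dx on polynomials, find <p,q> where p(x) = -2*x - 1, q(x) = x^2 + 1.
<p,q> = -8/3

Expand the product: p(x)·q(x) = -2*x^3 - x^2 - 2*x - 1.
∫_{-1}^{1} of each monomial x^k gives [2/(k+1) if k even, 0 if k odd]. Integrating term-by-term (or equivalently evaluating the antiderivative F(x) = -x^4/2 - x^3/3 - x^2 - x at the endpoints):
  F(1) − F(−1) = -17/6 − (-1/6) = -8/3.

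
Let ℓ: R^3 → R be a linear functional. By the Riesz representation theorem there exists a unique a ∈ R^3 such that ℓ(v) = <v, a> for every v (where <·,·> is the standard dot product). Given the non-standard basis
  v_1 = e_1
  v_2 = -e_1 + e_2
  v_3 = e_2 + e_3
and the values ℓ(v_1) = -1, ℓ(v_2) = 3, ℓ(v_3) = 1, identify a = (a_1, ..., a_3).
a = (-1, 2, -1)

Write a = (a_1, ..., a_3) in the standard basis. For each basis vector v_i, ℓ(v_i) = <v_i, a> is a linear equation in the a_j's. Collect the n equations into a matrix system V a = ℓ, where row i of V is v_i (expressed in the standard basis). Since V is invertible (lower-triangular with 1s on the diagonal, up to permutation), solve by back-substitution:
  V =
[[1, 0, 0],
 [-1, 1, 0],
 [0, 1, 1]]
  V a = (-1, 3, 1)
Solving gives a = (-1, 2, -1).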